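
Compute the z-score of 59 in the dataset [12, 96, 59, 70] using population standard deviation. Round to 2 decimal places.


Mean = (12 + 96 + 59 + 70) / 4 = 59.25
Variance = sum((x_i - mean)^2) / n = 924.6875
Std = sqrt(924.6875) = 30.4087
Z = (x - mean) / std
= (59 - 59.25) / 30.4087
= -0.25 / 30.4087
= -0.01

-0.01


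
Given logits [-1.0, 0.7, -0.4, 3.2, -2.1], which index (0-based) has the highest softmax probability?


Softmax is a monotonic transformation, so it preserves the argmax.
We need to find the index of the maximum logit.
Index 0: -1.0
Index 1: 0.7
Index 2: -0.4
Index 3: 3.2
Index 4: -2.1
Maximum logit = 3.2 at index 3

3


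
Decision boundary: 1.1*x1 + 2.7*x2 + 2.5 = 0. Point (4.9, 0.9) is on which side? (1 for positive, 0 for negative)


Compute 1.1 * 4.9 + 2.7 * 0.9 + 2.5
= 5.39 + 2.43 + 2.5
= 10.32
Since 10.32 >= 0, the point is on the positive side.

1


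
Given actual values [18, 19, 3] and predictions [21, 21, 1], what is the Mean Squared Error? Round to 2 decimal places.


Differences: [-3, -2, 2]
Squared errors: [9, 4, 4]
Sum of squared errors = 17
MSE = 17 / 3 = 5.67

5.67


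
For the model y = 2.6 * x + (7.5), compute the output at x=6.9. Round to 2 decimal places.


y = 2.6 * 6.9 + (7.5)
= 17.94 + (7.5)
= 25.44

25.44


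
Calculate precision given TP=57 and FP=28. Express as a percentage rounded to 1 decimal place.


Precision = TP / (TP + FP) * 100
= 57 / (57 + 28)
= 57 / 85
= 0.6706
= 67.1%

67.1


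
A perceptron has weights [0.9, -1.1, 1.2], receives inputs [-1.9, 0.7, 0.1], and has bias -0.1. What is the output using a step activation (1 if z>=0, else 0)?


z = w . x + b
= 0.9*-1.9 + -1.1*0.7 + 1.2*0.1 + -0.1
= -1.71 + -0.77 + 0.12 + -0.1
= -2.36 + -0.1
= -2.46
Since z = -2.46 < 0, output = 0

0


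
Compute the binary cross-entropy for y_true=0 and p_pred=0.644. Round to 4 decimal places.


For y=0: Loss = -log(1-p)
= -log(1 - 0.644)
= -log(0.356)
= -(-1.0328)
= 1.0328

1.0328


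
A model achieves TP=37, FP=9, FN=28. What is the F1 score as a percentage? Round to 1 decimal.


Precision = TP / (TP + FP) = 37 / 46 = 0.8043
Recall = TP / (TP + FN) = 37 / 65 = 0.5692
F1 = 2 * P * R / (P + R)
= 2 * 0.8043 * 0.5692 / (0.8043 + 0.5692)
= 0.9157 / 1.3736
= 0.6667
As percentage: 66.7%

66.7


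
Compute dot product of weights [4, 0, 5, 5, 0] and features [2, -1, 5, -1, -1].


Element-wise products:
4 * 2 = 8
0 * -1 = 0
5 * 5 = 25
5 * -1 = -5
0 * -1 = 0
Sum = 8 + 0 + 25 + -5 + 0
= 28

28


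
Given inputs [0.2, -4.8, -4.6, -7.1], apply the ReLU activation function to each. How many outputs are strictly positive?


ReLU(x) = max(0, x) for each element:
ReLU(0.2) = 0.2
ReLU(-4.8) = 0
ReLU(-4.6) = 0
ReLU(-7.1) = 0
Active neurons (>0): 1

1


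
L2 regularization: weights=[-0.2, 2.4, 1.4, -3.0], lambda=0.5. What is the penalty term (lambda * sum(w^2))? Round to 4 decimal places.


Squaring each weight:
(-0.2)^2 = 0.04
2.4^2 = 5.76
1.4^2 = 1.96
(-3.0)^2 = 9.0
Sum of squares = 16.76
Penalty = 0.5 * 16.76 = 8.3800

8.3800


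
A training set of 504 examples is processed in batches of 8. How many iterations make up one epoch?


Iterations per epoch = dataset_size / batch_size
= 504 / 8
= 63

63


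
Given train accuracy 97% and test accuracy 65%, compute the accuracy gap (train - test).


Gap = train_accuracy - test_accuracy
= 97 - 65
= 32%
This large gap strongly indicates overfitting.

32


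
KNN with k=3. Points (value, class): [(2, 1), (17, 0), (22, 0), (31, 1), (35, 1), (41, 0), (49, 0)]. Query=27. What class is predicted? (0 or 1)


Distances from query 27:
Point 31 (class 1): distance = 4
Point 22 (class 0): distance = 5
Point 35 (class 1): distance = 8
K=3 nearest neighbors: classes = [1, 0, 1]
Votes for class 1: 2 / 3
Majority vote => class 1

1


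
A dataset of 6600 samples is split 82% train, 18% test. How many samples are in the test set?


Train samples = 6600 * 82% = 5412
Test samples = 6600 - 5412
= 1188

1188


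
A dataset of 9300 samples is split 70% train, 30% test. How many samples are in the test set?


Train samples = 9300 * 70% = 6510
Test samples = 9300 - 6510
= 2790

2790


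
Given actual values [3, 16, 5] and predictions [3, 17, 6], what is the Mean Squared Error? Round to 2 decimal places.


Differences: [0, -1, -1]
Squared errors: [0, 1, 1]
Sum of squared errors = 2
MSE = 2 / 3 = 0.67

0.67


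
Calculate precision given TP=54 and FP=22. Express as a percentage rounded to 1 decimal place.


Precision = TP / (TP + FP) * 100
= 54 / (54 + 22)
= 54 / 76
= 0.7105
= 71.1%

71.1


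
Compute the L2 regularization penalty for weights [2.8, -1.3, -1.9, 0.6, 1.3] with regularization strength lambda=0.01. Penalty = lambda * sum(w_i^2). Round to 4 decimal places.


Squaring each weight:
2.8^2 = 7.84
(-1.3)^2 = 1.69
(-1.9)^2 = 3.61
0.6^2 = 0.36
1.3^2 = 1.69
Sum of squares = 15.19
Penalty = 0.01 * 15.19 = 0.1519

0.1519


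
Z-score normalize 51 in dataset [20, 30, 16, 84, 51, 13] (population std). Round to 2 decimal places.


Mean = (20 + 30 + 16 + 84 + 51 + 13) / 6 = 35.6667
Variance = sum((x_i - mean)^2) / n = 624.8889
Std = sqrt(624.8889) = 24.9978
Z = (x - mean) / std
= (51 - 35.6667) / 24.9978
= 15.3333 / 24.9978
= 0.61

0.61


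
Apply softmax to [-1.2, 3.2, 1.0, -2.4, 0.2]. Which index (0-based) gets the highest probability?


Softmax is a monotonic transformation, so it preserves the argmax.
We need to find the index of the maximum logit.
Index 0: -1.2
Index 1: 3.2
Index 2: 1.0
Index 3: -2.4
Index 4: 0.2
Maximum logit = 3.2 at index 1

1


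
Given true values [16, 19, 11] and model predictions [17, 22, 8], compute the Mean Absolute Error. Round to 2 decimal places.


Absolute errors: [1, 3, 3]
Sum of absolute errors = 7
MAE = 7 / 3 = 2.33

2.33


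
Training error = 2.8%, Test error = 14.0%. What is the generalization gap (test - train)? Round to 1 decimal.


Generalization gap = test_error - train_error
= 14.0 - 2.8
= 11.2%
A large gap suggests overfitting.

11.2


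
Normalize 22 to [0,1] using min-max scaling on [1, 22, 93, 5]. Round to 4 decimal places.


Min = 1, Max = 93
Range = 93 - 1 = 92
Scaled = (x - min) / (max - min)
= (22 - 1) / 92
= 21 / 92
= 0.2283

0.2283


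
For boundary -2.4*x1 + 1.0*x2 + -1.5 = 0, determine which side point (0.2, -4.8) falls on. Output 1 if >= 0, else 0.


Compute -2.4 * 0.2 + 1.0 * -4.8 + -1.5
= -0.48 + -4.8 + -1.5
= -6.78
Since -6.78 < 0, the point is on the negative side.

0


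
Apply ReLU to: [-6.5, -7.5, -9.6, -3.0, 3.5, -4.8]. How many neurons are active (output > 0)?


ReLU(x) = max(0, x) for each element:
ReLU(-6.5) = 0
ReLU(-7.5) = 0
ReLU(-9.6) = 0
ReLU(-3.0) = 0
ReLU(3.5) = 3.5
ReLU(-4.8) = 0
Active neurons (>0): 1

1


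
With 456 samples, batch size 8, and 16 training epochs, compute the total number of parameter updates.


Iterations per epoch = 456 / 8 = 57
Total updates = iterations_per_epoch * epochs
= 57 * 16
= 912

912


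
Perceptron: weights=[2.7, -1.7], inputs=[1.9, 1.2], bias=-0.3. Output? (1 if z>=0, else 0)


z = w . x + b
= 2.7*1.9 + -1.7*1.2 + -0.3
= 5.13 + -2.04 + -0.3
= 3.09 + -0.3
= 2.79
Since z = 2.79 >= 0, output = 1

1


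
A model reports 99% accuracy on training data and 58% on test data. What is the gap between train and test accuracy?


Gap = train_accuracy - test_accuracy
= 99 - 58
= 41%
This large gap strongly indicates overfitting.

41


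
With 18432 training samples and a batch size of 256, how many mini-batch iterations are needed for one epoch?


Iterations per epoch = dataset_size / batch_size
= 18432 / 256
= 72

72


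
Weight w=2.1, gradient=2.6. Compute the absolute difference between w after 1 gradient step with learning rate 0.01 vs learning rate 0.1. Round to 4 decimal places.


With lr=0.01: w_new = 2.1 - 0.01 * 2.6 = 2.074
With lr=0.1: w_new = 2.1 - 0.1 * 2.6 = 1.84
Absolute difference = |2.074 - 1.84|
= 0.2340

0.2340


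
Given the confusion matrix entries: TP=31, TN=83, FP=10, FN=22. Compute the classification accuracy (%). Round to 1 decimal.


Accuracy = (TP + TN) / (TP + TN + FP + FN) * 100
= (31 + 83) / (31 + 83 + 10 + 22)
= 114 / 146
= 0.7808
= 78.1%

78.1


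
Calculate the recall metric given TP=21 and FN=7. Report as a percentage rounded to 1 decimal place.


Recall = TP / (TP + FN) * 100
= 21 / (21 + 7)
= 21 / 28
= 0.75
= 75.0%

75.0


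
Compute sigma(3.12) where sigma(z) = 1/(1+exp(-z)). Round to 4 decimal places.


sigmoid(z) = 1 / (1 + exp(-z))
exp(-(3.12)) = exp(-3.12) = 0.0442
1 + 0.0442 = 1.0442
1 / 1.0442 = 0.9577

0.9577


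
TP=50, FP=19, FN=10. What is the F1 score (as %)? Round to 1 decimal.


Precision = TP / (TP + FP) = 50 / 69 = 0.7246
Recall = TP / (TP + FN) = 50 / 60 = 0.8333
F1 = 2 * P * R / (P + R)
= 2 * 0.7246 * 0.8333 / (0.7246 + 0.8333)
= 1.2077 / 1.558
= 0.7752
As percentage: 77.5%

77.5


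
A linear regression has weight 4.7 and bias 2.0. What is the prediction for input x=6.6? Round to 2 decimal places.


y = 4.7 * 6.6 + (2.0)
= 31.02 + (2.0)
= 33.02

33.02


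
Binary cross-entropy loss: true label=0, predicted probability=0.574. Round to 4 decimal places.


For y=0: Loss = -log(1-p)
= -log(1 - 0.574)
= -log(0.426)
= -(-0.8533)
= 0.8533

0.8533


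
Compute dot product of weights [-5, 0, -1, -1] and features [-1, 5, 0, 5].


Element-wise products:
-5 * -1 = 5
0 * 5 = 0
-1 * 0 = 0
-1 * 5 = -5
Sum = 5 + 0 + 0 + -5
= 0

0


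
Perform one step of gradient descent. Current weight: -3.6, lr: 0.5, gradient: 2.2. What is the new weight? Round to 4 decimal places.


w_new = w_old - lr * gradient
= -3.6 - 0.5 * 2.2
= -3.6 - (1.1)
= -4.7000

-4.7000


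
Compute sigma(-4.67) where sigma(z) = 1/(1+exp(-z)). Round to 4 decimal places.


sigmoid(z) = 1 / (1 + exp(-z))
exp(-(-4.67)) = exp(4.67) = 106.6977
1 + 106.6977 = 107.6977
1 / 107.6977 = 0.0093

0.0093


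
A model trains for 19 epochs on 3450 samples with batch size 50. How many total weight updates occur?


Iterations per epoch = 3450 / 50 = 69
Total updates = iterations_per_epoch * epochs
= 69 * 19
= 1311

1311


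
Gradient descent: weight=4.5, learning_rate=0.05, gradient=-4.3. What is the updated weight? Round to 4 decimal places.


w_new = w_old - lr * gradient
= 4.5 - 0.05 * -4.3
= 4.5 - (-0.215)
= 4.7150

4.7150


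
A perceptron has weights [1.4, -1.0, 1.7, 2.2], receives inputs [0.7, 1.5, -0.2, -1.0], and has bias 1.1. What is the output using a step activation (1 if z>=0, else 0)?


z = w . x + b
= 1.4*0.7 + -1.0*1.5 + 1.7*-0.2 + 2.2*-1.0 + 1.1
= 0.98 + -1.5 + -0.34 + -2.2 + 1.1
= -3.06 + 1.1
= -1.96
Since z = -1.96 < 0, output = 0

0


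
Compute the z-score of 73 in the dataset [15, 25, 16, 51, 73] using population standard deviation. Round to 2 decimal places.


Mean = (15 + 25 + 16 + 51 + 73) / 5 = 36.0
Variance = sum((x_i - mean)^2) / n = 511.2
Std = sqrt(511.2) = 22.6097
Z = (x - mean) / std
= (73 - 36.0) / 22.6097
= 37.0 / 22.6097
= 1.64

1.64


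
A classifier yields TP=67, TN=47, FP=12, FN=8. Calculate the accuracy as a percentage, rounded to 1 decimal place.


Accuracy = (TP + TN) / (TP + TN + FP + FN) * 100
= (67 + 47) / (67 + 47 + 12 + 8)
= 114 / 134
= 0.8507
= 85.1%

85.1


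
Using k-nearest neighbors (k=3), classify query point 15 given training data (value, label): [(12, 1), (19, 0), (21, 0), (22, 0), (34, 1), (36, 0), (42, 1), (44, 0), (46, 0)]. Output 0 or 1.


Distances from query 15:
Point 12 (class 1): distance = 3
Point 19 (class 0): distance = 4
Point 21 (class 0): distance = 6
K=3 nearest neighbors: classes = [1, 0, 0]
Votes for class 1: 1 / 3
Majority vote => class 0

0


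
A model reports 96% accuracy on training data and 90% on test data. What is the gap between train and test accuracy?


Gap = train_accuracy - test_accuracy
= 96 - 90
= 6%
This moderate gap may indicate mild overfitting.

6


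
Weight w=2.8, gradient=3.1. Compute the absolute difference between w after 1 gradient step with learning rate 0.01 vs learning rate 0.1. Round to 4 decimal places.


With lr=0.01: w_new = 2.8 - 0.01 * 3.1 = 2.769
With lr=0.1: w_new = 2.8 - 0.1 * 3.1 = 2.49
Absolute difference = |2.769 - 2.49|
= 0.2790

0.2790


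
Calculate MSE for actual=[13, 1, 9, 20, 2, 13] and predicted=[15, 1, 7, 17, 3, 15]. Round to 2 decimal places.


Differences: [-2, 0, 2, 3, -1, -2]
Squared errors: [4, 0, 4, 9, 1, 4]
Sum of squared errors = 22
MSE = 22 / 6 = 3.67

3.67


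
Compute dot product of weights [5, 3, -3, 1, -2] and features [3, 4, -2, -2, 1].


Element-wise products:
5 * 3 = 15
3 * 4 = 12
-3 * -2 = 6
1 * -2 = -2
-2 * 1 = -2
Sum = 15 + 12 + 6 + -2 + -2
= 29

29


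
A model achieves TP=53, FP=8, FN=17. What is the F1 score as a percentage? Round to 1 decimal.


Precision = TP / (TP + FP) = 53 / 61 = 0.8689
Recall = TP / (TP + FN) = 53 / 70 = 0.7571
F1 = 2 * P * R / (P + R)
= 2 * 0.8689 * 0.7571 / (0.8689 + 0.7571)
= 1.3157 / 1.626
= 0.8092
As percentage: 80.9%

80.9


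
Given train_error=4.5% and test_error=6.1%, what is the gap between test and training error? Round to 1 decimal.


Generalization gap = test_error - train_error
= 6.1 - 4.5
= 1.6%
A small gap suggests good generalization.

1.6


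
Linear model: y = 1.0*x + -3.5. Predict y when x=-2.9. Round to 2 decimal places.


y = 1.0 * -2.9 + (-3.5)
= -2.9 + (-3.5)
= -6.40

-6.40


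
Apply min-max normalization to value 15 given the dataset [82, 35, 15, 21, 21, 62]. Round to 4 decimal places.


Min = 15, Max = 82
Range = 82 - 15 = 67
Scaled = (x - min) / (max - min)
= (15 - 15) / 67
= 0 / 67
= 0.0000

0.0000


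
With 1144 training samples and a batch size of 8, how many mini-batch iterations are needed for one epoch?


Iterations per epoch = dataset_size / batch_size
= 1144 / 8
= 143

143


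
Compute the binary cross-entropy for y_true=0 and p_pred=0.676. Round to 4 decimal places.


For y=0: Loss = -log(1-p)
= -log(1 - 0.676)
= -log(0.324)
= -(-1.127)
= 1.1270

1.1270


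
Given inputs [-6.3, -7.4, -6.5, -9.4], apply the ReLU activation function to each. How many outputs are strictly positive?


ReLU(x) = max(0, x) for each element:
ReLU(-6.3) = 0
ReLU(-7.4) = 0
ReLU(-6.5) = 0
ReLU(-9.4) = 0
Active neurons (>0): 0

0


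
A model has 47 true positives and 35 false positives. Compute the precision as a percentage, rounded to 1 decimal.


Precision = TP / (TP + FP) * 100
= 47 / (47 + 35)
= 47 / 82
= 0.5732
= 57.3%

57.3


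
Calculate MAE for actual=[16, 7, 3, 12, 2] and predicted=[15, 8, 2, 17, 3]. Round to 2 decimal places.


Absolute errors: [1, 1, 1, 5, 1]
Sum of absolute errors = 9
MAE = 9 / 5 = 1.80

1.80


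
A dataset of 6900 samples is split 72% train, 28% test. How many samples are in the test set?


Train samples = 6900 * 72% = 4968
Test samples = 6900 - 4968
= 1932

1932


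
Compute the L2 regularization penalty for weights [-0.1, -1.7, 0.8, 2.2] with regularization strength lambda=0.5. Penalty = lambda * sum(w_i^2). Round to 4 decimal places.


Squaring each weight:
(-0.1)^2 = 0.01
(-1.7)^2 = 2.89
0.8^2 = 0.64
2.2^2 = 4.84
Sum of squares = 8.38
Penalty = 0.5 * 8.38 = 4.1900

4.1900


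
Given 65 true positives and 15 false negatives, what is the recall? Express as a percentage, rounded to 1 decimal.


Recall = TP / (TP + FN) * 100
= 65 / (65 + 15)
= 65 / 80
= 0.8125
= 81.3%

81.3


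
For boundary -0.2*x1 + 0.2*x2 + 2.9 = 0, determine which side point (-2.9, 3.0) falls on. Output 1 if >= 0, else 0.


Compute -0.2 * -2.9 + 0.2 * 3.0 + 2.9
= 0.58 + 0.6 + 2.9
= 4.08
Since 4.08 >= 0, the point is on the positive side.

1


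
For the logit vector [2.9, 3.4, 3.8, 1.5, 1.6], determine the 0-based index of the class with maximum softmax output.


Softmax is a monotonic transformation, so it preserves the argmax.
We need to find the index of the maximum logit.
Index 0: 2.9
Index 1: 3.4
Index 2: 3.8
Index 3: 1.5
Index 4: 1.6
Maximum logit = 3.8 at index 2

2


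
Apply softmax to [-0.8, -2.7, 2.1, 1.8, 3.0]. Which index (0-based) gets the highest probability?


Softmax is a monotonic transformation, so it preserves the argmax.
We need to find the index of the maximum logit.
Index 0: -0.8
Index 1: -2.7
Index 2: 2.1
Index 3: 1.8
Index 4: 3.0
Maximum logit = 3.0 at index 4

4


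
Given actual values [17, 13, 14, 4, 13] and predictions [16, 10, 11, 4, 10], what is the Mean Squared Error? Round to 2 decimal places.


Differences: [1, 3, 3, 0, 3]
Squared errors: [1, 9, 9, 0, 9]
Sum of squared errors = 28
MSE = 28 / 5 = 5.60

5.60


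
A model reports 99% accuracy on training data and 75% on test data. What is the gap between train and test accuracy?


Gap = train_accuracy - test_accuracy
= 99 - 75
= 24%
This large gap strongly indicates overfitting.

24


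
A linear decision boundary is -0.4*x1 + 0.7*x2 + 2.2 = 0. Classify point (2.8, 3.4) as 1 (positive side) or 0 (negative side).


Compute -0.4 * 2.8 + 0.7 * 3.4 + 2.2
= -1.12 + 2.38 + 2.2
= 3.46
Since 3.46 >= 0, the point is on the positive side.

1


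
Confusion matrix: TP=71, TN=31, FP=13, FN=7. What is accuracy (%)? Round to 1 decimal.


Accuracy = (TP + TN) / (TP + TN + FP + FN) * 100
= (71 + 31) / (71 + 31 + 13 + 7)
= 102 / 122
= 0.8361
= 83.6%

83.6


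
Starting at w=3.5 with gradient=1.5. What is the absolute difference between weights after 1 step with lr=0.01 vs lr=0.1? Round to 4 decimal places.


With lr=0.01: w_new = 3.5 - 0.01 * 1.5 = 3.485
With lr=0.1: w_new = 3.5 - 0.1 * 1.5 = 3.35
Absolute difference = |3.485 - 3.35|
= 0.1350

0.1350


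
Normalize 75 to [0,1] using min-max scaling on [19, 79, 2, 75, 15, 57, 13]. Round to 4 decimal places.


Min = 2, Max = 79
Range = 79 - 2 = 77
Scaled = (x - min) / (max - min)
= (75 - 2) / 77
= 73 / 77
= 0.9481

0.9481


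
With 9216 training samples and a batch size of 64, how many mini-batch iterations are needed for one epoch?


Iterations per epoch = dataset_size / batch_size
= 9216 / 64
= 144

144


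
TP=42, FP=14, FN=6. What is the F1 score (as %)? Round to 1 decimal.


Precision = TP / (TP + FP) = 42 / 56 = 0.75
Recall = TP / (TP + FN) = 42 / 48 = 0.875
F1 = 2 * P * R / (P + R)
= 2 * 0.75 * 0.875 / (0.75 + 0.875)
= 1.3125 / 1.625
= 0.8077
As percentage: 80.8%

80.8


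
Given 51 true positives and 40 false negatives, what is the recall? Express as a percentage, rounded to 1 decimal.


Recall = TP / (TP + FN) * 100
= 51 / (51 + 40)
= 51 / 91
= 0.5604
= 56.0%

56.0


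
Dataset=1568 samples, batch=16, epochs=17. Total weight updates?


Iterations per epoch = 1568 / 16 = 98
Total updates = iterations_per_epoch * epochs
= 98 * 17
= 1666

1666


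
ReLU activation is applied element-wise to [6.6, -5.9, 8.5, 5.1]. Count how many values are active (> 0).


ReLU(x) = max(0, x) for each element:
ReLU(6.6) = 6.6
ReLU(-5.9) = 0
ReLU(8.5) = 8.5
ReLU(5.1) = 5.1
Active neurons (>0): 3

3


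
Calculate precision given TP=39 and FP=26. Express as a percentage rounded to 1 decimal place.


Precision = TP / (TP + FP) * 100
= 39 / (39 + 26)
= 39 / 65
= 0.6
= 60.0%

60.0


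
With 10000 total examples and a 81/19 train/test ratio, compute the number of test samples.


Train samples = 10000 * 81% = 8100
Test samples = 10000 - 8100
= 1900

1900


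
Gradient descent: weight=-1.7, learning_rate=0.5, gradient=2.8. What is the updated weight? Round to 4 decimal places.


w_new = w_old - lr * gradient
= -1.7 - 0.5 * 2.8
= -1.7 - (1.4)
= -3.1000

-3.1000


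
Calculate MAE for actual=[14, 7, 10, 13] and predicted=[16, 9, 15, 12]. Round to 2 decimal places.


Absolute errors: [2, 2, 5, 1]
Sum of absolute errors = 10
MAE = 10 / 4 = 2.50

2.50


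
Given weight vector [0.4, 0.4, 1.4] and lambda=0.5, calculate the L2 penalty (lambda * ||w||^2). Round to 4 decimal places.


Squaring each weight:
0.4^2 = 0.16
0.4^2 = 0.16
1.4^2 = 1.96
Sum of squares = 2.28
Penalty = 0.5 * 2.28 = 1.1400

1.1400


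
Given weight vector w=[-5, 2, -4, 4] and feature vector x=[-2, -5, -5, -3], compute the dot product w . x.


Element-wise products:
-5 * -2 = 10
2 * -5 = -10
-4 * -5 = 20
4 * -3 = -12
Sum = 10 + -10 + 20 + -12
= 8

8


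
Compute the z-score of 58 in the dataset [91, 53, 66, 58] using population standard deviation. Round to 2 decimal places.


Mean = (91 + 53 + 66 + 58) / 4 = 67.0
Variance = sum((x_i - mean)^2) / n = 213.5
Std = sqrt(213.5) = 14.6116
Z = (x - mean) / std
= (58 - 67.0) / 14.6116
= -9.0 / 14.6116
= -0.62

-0.62


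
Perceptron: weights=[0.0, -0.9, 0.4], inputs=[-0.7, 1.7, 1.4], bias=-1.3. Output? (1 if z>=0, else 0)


z = w . x + b
= 0.0*-0.7 + -0.9*1.7 + 0.4*1.4 + -1.3
= -0.0 + -1.53 + 0.56 + -1.3
= -0.97 + -1.3
= -2.27
Since z = -2.27 < 0, output = 0

0


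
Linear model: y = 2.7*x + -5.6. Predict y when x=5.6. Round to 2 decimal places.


y = 2.7 * 5.6 + (-5.6)
= 15.12 + (-5.6)
= 9.52

9.52


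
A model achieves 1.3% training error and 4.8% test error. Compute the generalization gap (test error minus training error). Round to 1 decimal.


Generalization gap = test_error - train_error
= 4.8 - 1.3
= 3.5%
A moderate gap.

3.5


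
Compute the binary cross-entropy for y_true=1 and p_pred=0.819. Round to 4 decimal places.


For y=1: Loss = -log(p)
= -log(0.819)
= -(-0.1997)
= 0.1997

0.1997


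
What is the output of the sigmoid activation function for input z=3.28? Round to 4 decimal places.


sigmoid(z) = 1 / (1 + exp(-z))
exp(-(3.28)) = exp(-3.28) = 0.0376
1 + 0.0376 = 1.0376
1 / 1.0376 = 0.9637

0.9637


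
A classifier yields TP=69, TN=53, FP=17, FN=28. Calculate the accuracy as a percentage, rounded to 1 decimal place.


Accuracy = (TP + TN) / (TP + TN + FP + FN) * 100
= (69 + 53) / (69 + 53 + 17 + 28)
= 122 / 167
= 0.7305
= 73.1%

73.1


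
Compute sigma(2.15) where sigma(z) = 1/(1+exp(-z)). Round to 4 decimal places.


sigmoid(z) = 1 / (1 + exp(-z))
exp(-(2.15)) = exp(-2.15) = 0.1165
1 + 0.1165 = 1.1165
1 / 1.1165 = 0.8957

0.8957


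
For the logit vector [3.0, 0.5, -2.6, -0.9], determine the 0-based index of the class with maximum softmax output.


Softmax is a monotonic transformation, so it preserves the argmax.
We need to find the index of the maximum logit.
Index 0: 3.0
Index 1: 0.5
Index 2: -2.6
Index 3: -0.9
Maximum logit = 3.0 at index 0

0


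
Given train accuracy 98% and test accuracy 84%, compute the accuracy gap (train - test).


Gap = train_accuracy - test_accuracy
= 98 - 84
= 14%
This gap suggests the model is overfitting.

14


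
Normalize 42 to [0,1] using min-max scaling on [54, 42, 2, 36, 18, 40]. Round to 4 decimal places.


Min = 2, Max = 54
Range = 54 - 2 = 52
Scaled = (x - min) / (max - min)
= (42 - 2) / 52
= 40 / 52
= 0.7692

0.7692


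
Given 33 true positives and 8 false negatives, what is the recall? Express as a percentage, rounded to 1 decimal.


Recall = TP / (TP + FN) * 100
= 33 / (33 + 8)
= 33 / 41
= 0.8049
= 80.5%

80.5


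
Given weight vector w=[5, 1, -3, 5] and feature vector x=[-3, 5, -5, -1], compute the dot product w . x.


Element-wise products:
5 * -3 = -15
1 * 5 = 5
-3 * -5 = 15
5 * -1 = -5
Sum = -15 + 5 + 15 + -5
= 0

0


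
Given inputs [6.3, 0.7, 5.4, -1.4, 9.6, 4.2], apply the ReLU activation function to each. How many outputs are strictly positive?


ReLU(x) = max(0, x) for each element:
ReLU(6.3) = 6.3
ReLU(0.7) = 0.7
ReLU(5.4) = 5.4
ReLU(-1.4) = 0
ReLU(9.6) = 9.6
ReLU(4.2) = 4.2
Active neurons (>0): 5

5


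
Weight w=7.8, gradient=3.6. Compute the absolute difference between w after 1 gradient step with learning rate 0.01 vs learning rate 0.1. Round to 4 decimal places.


With lr=0.01: w_new = 7.8 - 0.01 * 3.6 = 7.764
With lr=0.1: w_new = 7.8 - 0.1 * 3.6 = 7.44
Absolute difference = |7.764 - 7.44|
= 0.3240

0.3240


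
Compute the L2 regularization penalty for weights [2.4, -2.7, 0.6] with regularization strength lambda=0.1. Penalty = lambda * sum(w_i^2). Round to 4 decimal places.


Squaring each weight:
2.4^2 = 5.76
(-2.7)^2 = 7.29
0.6^2 = 0.36
Sum of squares = 13.41
Penalty = 0.1 * 13.41 = 1.3410

1.3410


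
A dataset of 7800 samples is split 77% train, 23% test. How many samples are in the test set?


Train samples = 7800 * 77% = 6006
Test samples = 7800 - 6006
= 1794

1794


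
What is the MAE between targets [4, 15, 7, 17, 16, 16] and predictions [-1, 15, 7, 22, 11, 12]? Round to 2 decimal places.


Absolute errors: [5, 0, 0, 5, 5, 4]
Sum of absolute errors = 19
MAE = 19 / 6 = 3.17

3.17


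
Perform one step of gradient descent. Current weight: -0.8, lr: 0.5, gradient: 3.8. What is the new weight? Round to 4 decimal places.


w_new = w_old - lr * gradient
= -0.8 - 0.5 * 3.8
= -0.8 - (1.9)
= -2.7000

-2.7000


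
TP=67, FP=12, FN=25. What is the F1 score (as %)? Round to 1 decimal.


Precision = TP / (TP + FP) = 67 / 79 = 0.8481
Recall = TP / (TP + FN) = 67 / 92 = 0.7283
F1 = 2 * P * R / (P + R)
= 2 * 0.8481 * 0.7283 / (0.8481 + 0.7283)
= 1.2353 / 1.5764
= 0.7836
As percentage: 78.4%

78.4


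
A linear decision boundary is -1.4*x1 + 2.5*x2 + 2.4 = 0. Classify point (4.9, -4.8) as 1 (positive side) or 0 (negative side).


Compute -1.4 * 4.9 + 2.5 * -4.8 + 2.4
= -6.86 + -12.0 + 2.4
= -16.46
Since -16.46 < 0, the point is on the negative side.

0


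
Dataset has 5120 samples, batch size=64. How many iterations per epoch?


Iterations per epoch = dataset_size / batch_size
= 5120 / 64
= 80

80


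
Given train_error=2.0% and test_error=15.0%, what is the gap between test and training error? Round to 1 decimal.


Generalization gap = test_error - train_error
= 15.0 - 2.0
= 13.0%
A large gap suggests overfitting.

13.0


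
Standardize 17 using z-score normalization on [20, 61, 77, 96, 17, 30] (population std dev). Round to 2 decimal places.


Mean = (20 + 61 + 77 + 96 + 17 + 30) / 6 = 50.1667
Variance = sum((x_i - mean)^2) / n = 892.4722
Std = sqrt(892.4722) = 29.8743
Z = (x - mean) / std
= (17 - 50.1667) / 29.8743
= -33.1667 / 29.8743
= -1.11

-1.11


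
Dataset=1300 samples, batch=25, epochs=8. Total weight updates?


Iterations per epoch = 1300 / 25 = 52
Total updates = iterations_per_epoch * epochs
= 52 * 8
= 416

416


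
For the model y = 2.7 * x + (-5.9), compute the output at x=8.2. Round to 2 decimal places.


y = 2.7 * 8.2 + (-5.9)
= 22.14 + (-5.9)
= 16.24

16.24


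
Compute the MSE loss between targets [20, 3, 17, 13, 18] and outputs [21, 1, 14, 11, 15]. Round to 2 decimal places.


Differences: [-1, 2, 3, 2, 3]
Squared errors: [1, 4, 9, 4, 9]
Sum of squared errors = 27
MSE = 27 / 5 = 5.40

5.40


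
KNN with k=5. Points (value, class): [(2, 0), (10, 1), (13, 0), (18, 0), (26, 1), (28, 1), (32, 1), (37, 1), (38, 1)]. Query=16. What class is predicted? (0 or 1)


Distances from query 16:
Point 18 (class 0): distance = 2
Point 13 (class 0): distance = 3
Point 10 (class 1): distance = 6
Point 26 (class 1): distance = 10
Point 28 (class 1): distance = 12
K=5 nearest neighbors: classes = [0, 0, 1, 1, 1]
Votes for class 1: 3 / 5
Majority vote => class 1

1


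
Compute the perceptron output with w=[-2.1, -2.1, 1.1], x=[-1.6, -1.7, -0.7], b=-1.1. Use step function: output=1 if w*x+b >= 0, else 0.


z = w . x + b
= -2.1*-1.6 + -2.1*-1.7 + 1.1*-0.7 + -1.1
= 3.36 + 3.57 + -0.77 + -1.1
= 6.16 + -1.1
= 5.06
Since z = 5.06 >= 0, output = 1

1


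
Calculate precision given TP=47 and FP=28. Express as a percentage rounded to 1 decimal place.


Precision = TP / (TP + FP) * 100
= 47 / (47 + 28)
= 47 / 75
= 0.6267
= 62.7%

62.7


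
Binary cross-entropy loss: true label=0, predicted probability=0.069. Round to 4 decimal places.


For y=0: Loss = -log(1-p)
= -log(1 - 0.069)
= -log(0.931)
= -(-0.0715)
= 0.0715

0.0715


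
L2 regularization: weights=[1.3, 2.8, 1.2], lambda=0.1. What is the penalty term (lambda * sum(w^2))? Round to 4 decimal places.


Squaring each weight:
1.3^2 = 1.69
2.8^2 = 7.84
1.2^2 = 1.44
Sum of squares = 10.97
Penalty = 0.1 * 10.97 = 1.0970

1.0970


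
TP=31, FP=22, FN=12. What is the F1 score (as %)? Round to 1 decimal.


Precision = TP / (TP + FP) = 31 / 53 = 0.5849
Recall = TP / (TP + FN) = 31 / 43 = 0.7209
F1 = 2 * P * R / (P + R)
= 2 * 0.5849 * 0.7209 / (0.5849 + 0.7209)
= 0.8434 / 1.3058
= 0.6458
As percentage: 64.6%

64.6


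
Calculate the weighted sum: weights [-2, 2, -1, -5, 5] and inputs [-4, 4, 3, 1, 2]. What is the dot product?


Element-wise products:
-2 * -4 = 8
2 * 4 = 8
-1 * 3 = -3
-5 * 1 = -5
5 * 2 = 10
Sum = 8 + 8 + -3 + -5 + 10
= 18

18


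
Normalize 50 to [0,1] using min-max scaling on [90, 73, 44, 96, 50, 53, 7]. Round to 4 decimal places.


Min = 7, Max = 96
Range = 96 - 7 = 89
Scaled = (x - min) / (max - min)
= (50 - 7) / 89
= 43 / 89
= 0.4831

0.4831


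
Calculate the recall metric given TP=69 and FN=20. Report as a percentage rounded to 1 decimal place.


Recall = TP / (TP + FN) * 100
= 69 / (69 + 20)
= 69 / 89
= 0.7753
= 77.5%

77.5


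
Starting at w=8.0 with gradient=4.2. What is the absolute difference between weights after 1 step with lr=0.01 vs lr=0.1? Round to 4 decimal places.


With lr=0.01: w_new = 8.0 - 0.01 * 4.2 = 7.958
With lr=0.1: w_new = 8.0 - 0.1 * 4.2 = 7.58
Absolute difference = |7.958 - 7.58|
= 0.3780

0.3780


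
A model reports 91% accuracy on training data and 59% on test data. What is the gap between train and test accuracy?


Gap = train_accuracy - test_accuracy
= 91 - 59
= 32%
This large gap strongly indicates overfitting.

32


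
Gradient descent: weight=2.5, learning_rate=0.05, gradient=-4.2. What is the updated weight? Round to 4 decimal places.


w_new = w_old - lr * gradient
= 2.5 - 0.05 * -4.2
= 2.5 - (-0.21)
= 2.7100

2.7100


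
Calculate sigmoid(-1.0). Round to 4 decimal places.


sigmoid(z) = 1 / (1 + exp(-z))
exp(-(-1.0)) = exp(1.0) = 2.7183
1 + 2.7183 = 3.7183
1 / 3.7183 = 0.2689

0.2689


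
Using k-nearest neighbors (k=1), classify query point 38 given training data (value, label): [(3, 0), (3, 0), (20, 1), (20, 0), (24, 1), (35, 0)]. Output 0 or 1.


Distances from query 38:
Point 35 (class 0): distance = 3
K=1 nearest neighbors: classes = [0]
Votes for class 1: 0 / 1
Majority vote => class 0

0


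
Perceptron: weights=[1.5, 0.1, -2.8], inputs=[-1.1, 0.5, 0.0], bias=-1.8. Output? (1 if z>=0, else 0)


z = w . x + b
= 1.5*-1.1 + 0.1*0.5 + -2.8*0.0 + -1.8
= -1.65 + 0.05 + -0.0 + -1.8
= -1.6 + -1.8
= -3.4
Since z = -3.4 < 0, output = 0

0


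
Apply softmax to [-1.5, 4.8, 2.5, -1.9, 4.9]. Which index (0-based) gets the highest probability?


Softmax is a monotonic transformation, so it preserves the argmax.
We need to find the index of the maximum logit.
Index 0: -1.5
Index 1: 4.8
Index 2: 2.5
Index 3: -1.9
Index 4: 4.9
Maximum logit = 4.9 at index 4

4


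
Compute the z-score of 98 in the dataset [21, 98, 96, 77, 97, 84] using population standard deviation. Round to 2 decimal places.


Mean = (21 + 98 + 96 + 77 + 97 + 84) / 6 = 78.8333
Variance = sum((x_i - mean)^2) / n = 727.8056
Std = sqrt(727.8056) = 26.9779
Z = (x - mean) / std
= (98 - 78.8333) / 26.9779
= 19.1667 / 26.9779
= 0.71

0.71


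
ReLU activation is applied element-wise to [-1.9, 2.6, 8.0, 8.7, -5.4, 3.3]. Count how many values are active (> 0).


ReLU(x) = max(0, x) for each element:
ReLU(-1.9) = 0
ReLU(2.6) = 2.6
ReLU(8.0) = 8.0
ReLU(8.7) = 8.7
ReLU(-5.4) = 0
ReLU(3.3) = 3.3
Active neurons (>0): 4

4


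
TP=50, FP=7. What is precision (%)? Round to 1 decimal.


Precision = TP / (TP + FP) * 100
= 50 / (50 + 7)
= 50 / 57
= 0.8772
= 87.7%

87.7


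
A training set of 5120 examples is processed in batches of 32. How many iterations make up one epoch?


Iterations per epoch = dataset_size / batch_size
= 5120 / 32
= 160

160


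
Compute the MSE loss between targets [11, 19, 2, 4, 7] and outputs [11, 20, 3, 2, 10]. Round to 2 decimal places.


Differences: [0, -1, -1, 2, -3]
Squared errors: [0, 1, 1, 4, 9]
Sum of squared errors = 15
MSE = 15 / 5 = 3.00

3.00


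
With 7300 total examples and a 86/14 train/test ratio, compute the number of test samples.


Train samples = 7300 * 86% = 6278
Test samples = 7300 - 6278
= 1022

1022


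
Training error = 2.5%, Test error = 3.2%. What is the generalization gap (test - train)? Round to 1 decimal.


Generalization gap = test_error - train_error
= 3.2 - 2.5
= 0.7%
A small gap suggests good generalization.

0.7


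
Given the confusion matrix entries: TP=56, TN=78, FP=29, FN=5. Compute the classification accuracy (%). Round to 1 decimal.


Accuracy = (TP + TN) / (TP + TN + FP + FN) * 100
= (56 + 78) / (56 + 78 + 29 + 5)
= 134 / 168
= 0.7976
= 79.8%

79.8


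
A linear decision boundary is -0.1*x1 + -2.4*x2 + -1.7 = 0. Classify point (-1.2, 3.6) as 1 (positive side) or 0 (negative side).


Compute -0.1 * -1.2 + -2.4 * 3.6 + -1.7
= 0.12 + -8.64 + -1.7
= -10.22
Since -10.22 < 0, the point is on the negative side.

0


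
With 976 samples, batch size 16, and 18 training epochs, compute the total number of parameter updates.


Iterations per epoch = 976 / 16 = 61
Total updates = iterations_per_epoch * epochs
= 61 * 18
= 1098

1098


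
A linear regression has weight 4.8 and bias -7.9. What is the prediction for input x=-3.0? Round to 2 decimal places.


y = 4.8 * -3.0 + (-7.9)
= -14.4 + (-7.9)
= -22.30

-22.30


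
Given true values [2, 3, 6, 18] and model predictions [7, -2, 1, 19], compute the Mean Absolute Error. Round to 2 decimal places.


Absolute errors: [5, 5, 5, 1]
Sum of absolute errors = 16
MAE = 16 / 4 = 4.00

4.00


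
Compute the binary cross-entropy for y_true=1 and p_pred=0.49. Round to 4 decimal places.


For y=1: Loss = -log(p)
= -log(0.49)
= -(-0.7133)
= 0.7133

0.7133


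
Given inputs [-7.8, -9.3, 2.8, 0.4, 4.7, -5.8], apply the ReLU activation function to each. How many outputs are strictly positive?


ReLU(x) = max(0, x) for each element:
ReLU(-7.8) = 0
ReLU(-9.3) = 0
ReLU(2.8) = 2.8
ReLU(0.4) = 0.4
ReLU(4.7) = 4.7
ReLU(-5.8) = 0
Active neurons (>0): 3

3


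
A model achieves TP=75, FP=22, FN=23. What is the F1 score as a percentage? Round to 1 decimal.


Precision = TP / (TP + FP) = 75 / 97 = 0.7732
Recall = TP / (TP + FN) = 75 / 98 = 0.7653
F1 = 2 * P * R / (P + R)
= 2 * 0.7732 * 0.7653 / (0.7732 + 0.7653)
= 1.1835 / 1.5385
= 0.7692
As percentage: 76.9%

76.9


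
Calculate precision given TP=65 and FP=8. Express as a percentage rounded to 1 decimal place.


Precision = TP / (TP + FP) * 100
= 65 / (65 + 8)
= 65 / 73
= 0.8904
= 89.0%

89.0


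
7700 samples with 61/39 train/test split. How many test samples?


Train samples = 7700 * 61% = 4697
Test samples = 7700 - 4697
= 3003

3003


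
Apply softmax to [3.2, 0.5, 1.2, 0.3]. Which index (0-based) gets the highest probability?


Softmax is a monotonic transformation, so it preserves the argmax.
We need to find the index of the maximum logit.
Index 0: 3.2
Index 1: 0.5
Index 2: 1.2
Index 3: 0.3
Maximum logit = 3.2 at index 0

0


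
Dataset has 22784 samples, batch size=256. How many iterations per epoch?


Iterations per epoch = dataset_size / batch_size
= 22784 / 256
= 89

89


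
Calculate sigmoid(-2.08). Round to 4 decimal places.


sigmoid(z) = 1 / (1 + exp(-z))
exp(-(-2.08)) = exp(2.08) = 8.0045
1 + 8.0045 = 9.0045
1 / 9.0045 = 0.1111

0.1111


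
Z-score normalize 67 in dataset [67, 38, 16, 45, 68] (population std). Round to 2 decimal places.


Mean = (67 + 38 + 16 + 45 + 68) / 5 = 46.8
Variance = sum((x_i - mean)^2) / n = 377.36
Std = sqrt(377.36) = 19.4258
Z = (x - mean) / std
= (67 - 46.8) / 19.4258
= 20.2 / 19.4258
= 1.04

1.04


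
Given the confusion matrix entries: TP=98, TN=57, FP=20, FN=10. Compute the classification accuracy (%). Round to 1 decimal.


Accuracy = (TP + TN) / (TP + TN + FP + FN) * 100
= (98 + 57) / (98 + 57 + 20 + 10)
= 155 / 185
= 0.8378
= 83.8%

83.8


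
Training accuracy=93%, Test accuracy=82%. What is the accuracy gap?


Gap = train_accuracy - test_accuracy
= 93 - 82
= 11%
This gap suggests the model is overfitting.

11


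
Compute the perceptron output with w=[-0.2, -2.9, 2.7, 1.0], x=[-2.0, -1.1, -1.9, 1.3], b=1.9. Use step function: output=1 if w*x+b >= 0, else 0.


z = w . x + b
= -0.2*-2.0 + -2.9*-1.1 + 2.7*-1.9 + 1.0*1.3 + 1.9
= 0.4 + 3.19 + -5.13 + 1.3 + 1.9
= -0.24 + 1.9
= 1.66
Since z = 1.66 >= 0, output = 1

1


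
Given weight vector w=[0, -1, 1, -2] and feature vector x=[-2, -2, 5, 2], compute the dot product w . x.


Element-wise products:
0 * -2 = 0
-1 * -2 = 2
1 * 5 = 5
-2 * 2 = -4
Sum = 0 + 2 + 5 + -4
= 3

3


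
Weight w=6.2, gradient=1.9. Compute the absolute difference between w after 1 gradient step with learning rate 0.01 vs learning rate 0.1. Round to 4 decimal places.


With lr=0.01: w_new = 6.2 - 0.01 * 1.9 = 6.181
With lr=0.1: w_new = 6.2 - 0.1 * 1.9 = 6.01
Absolute difference = |6.181 - 6.01|
= 0.1710

0.1710


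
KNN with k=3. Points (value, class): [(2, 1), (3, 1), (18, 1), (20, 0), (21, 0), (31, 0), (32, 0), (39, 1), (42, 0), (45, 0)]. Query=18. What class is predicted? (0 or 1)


Distances from query 18:
Point 18 (class 1): distance = 0
Point 20 (class 0): distance = 2
Point 21 (class 0): distance = 3
K=3 nearest neighbors: classes = [1, 0, 0]
Votes for class 1: 1 / 3
Majority vote => class 0

0


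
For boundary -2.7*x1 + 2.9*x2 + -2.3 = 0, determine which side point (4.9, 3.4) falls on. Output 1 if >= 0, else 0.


Compute -2.7 * 4.9 + 2.9 * 3.4 + -2.3
= -13.23 + 9.86 + -2.3
= -5.67
Since -5.67 < 0, the point is on the negative side.

0


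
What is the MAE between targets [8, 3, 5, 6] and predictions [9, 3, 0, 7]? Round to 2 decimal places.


Absolute errors: [1, 0, 5, 1]
Sum of absolute errors = 7
MAE = 7 / 4 = 1.75

1.75


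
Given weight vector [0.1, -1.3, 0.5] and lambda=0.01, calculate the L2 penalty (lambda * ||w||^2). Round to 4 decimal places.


Squaring each weight:
0.1^2 = 0.01
(-1.3)^2 = 1.69
0.5^2 = 0.25
Sum of squares = 1.95
Penalty = 0.01 * 1.95 = 0.0195

0.0195


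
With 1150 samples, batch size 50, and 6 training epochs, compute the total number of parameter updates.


Iterations per epoch = 1150 / 50 = 23
Total updates = iterations_per_epoch * epochs
= 23 * 6
= 138

138


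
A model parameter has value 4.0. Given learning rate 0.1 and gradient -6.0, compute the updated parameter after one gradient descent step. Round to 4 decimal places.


w_new = w_old - lr * gradient
= 4.0 - 0.1 * -6.0
= 4.0 - (-0.6)
= 4.6000

4.6000


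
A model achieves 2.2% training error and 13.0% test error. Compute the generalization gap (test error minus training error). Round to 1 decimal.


Generalization gap = test_error - train_error
= 13.0 - 2.2
= 10.8%
A large gap suggests overfitting.

10.8


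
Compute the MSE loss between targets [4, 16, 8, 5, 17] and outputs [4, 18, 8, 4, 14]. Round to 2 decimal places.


Differences: [0, -2, 0, 1, 3]
Squared errors: [0, 4, 0, 1, 9]
Sum of squared errors = 14
MSE = 14 / 5 = 2.80

2.80


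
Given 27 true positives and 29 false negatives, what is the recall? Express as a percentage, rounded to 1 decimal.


Recall = TP / (TP + FN) * 100
= 27 / (27 + 29)
= 27 / 56
= 0.4821
= 48.2%

48.2


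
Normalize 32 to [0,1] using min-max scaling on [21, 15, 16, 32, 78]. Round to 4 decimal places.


Min = 15, Max = 78
Range = 78 - 15 = 63
Scaled = (x - min) / (max - min)
= (32 - 15) / 63
= 17 / 63
= 0.2698

0.2698


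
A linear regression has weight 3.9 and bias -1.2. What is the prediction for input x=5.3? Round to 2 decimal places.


y = 3.9 * 5.3 + (-1.2)
= 20.67 + (-1.2)
= 19.47

19.47


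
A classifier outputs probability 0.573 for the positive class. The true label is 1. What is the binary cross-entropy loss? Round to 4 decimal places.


For y=1: Loss = -log(p)
= -log(0.573)
= -(-0.5569)
= 0.5569

0.5569
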